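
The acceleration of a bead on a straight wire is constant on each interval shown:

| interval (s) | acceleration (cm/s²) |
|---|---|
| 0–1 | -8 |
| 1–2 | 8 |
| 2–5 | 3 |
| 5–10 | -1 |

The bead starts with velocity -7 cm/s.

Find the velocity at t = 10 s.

-3 cm/s

Δv equals the area under the a-t graph; then v = v₀ + Δv.
0–1 s: -8 × 1 = -8 cm/s
1–2 s: 8 × 1 = 8 cm/s
2–5 s: 3 × 3 = 9 cm/s
5–10 s: -1 × 5 = -5 cm/s
Δv = 4 cm/s, so v(10) = -7 + (4) = -3 cm/s.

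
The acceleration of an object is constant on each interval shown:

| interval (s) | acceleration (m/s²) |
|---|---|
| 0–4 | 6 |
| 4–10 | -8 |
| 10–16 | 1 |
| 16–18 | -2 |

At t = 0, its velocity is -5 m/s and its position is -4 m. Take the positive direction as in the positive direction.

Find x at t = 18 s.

On each constant-a segment, Δv = aΔt and Δx = v₀Δt + ½aΔt²; chain segment to segment.
0–4 s: v starts -5 m/s; Δx = -5·4 + ½·6·4² = 28 m; v ends 19 m/s.
4–10 s: v starts 19 m/s; Δx = 19·6 + ½·-8·6² = -30 m; v ends -29 m/s.
10–16 s: v starts -29 m/s; Δx = -29·6 + ½·1·6² = -156 m; v ends -23 m/s.
16–18 s: v starts -23 m/s; Δx = -23·2 + ½·-2·2² = -50 m; v ends -27 m/s.
x(18) = -4 + Σ Δx = -212 m.

-212 m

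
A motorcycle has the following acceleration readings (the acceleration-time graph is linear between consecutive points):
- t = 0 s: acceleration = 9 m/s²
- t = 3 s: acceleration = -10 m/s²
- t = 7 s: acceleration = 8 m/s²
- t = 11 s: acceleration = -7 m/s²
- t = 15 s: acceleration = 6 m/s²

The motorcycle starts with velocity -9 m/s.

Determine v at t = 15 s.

Δv equals the area under the a-t graph; then v = v₀ + Δv.
0–3 s: ½(9 + -10)(3) = -1.5 m/s
3–7 s: ½(-10 + 8)(4) = -4 m/s
7–11 s: ½(8 + -7)(4) = 2 m/s
11–15 s: ½(-7 + 6)(4) = -2 m/s
Δv = -5.5 m/s, so v(15) = -9 + (-5.5) = -14.5 m/s.

-14.5 m/s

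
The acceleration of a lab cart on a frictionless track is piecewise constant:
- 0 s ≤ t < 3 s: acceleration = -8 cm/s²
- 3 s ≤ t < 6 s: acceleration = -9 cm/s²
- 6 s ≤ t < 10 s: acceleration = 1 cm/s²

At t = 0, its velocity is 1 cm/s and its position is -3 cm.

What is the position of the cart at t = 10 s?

-337.5 cm

On each constant-a segment, Δv = aΔt and Δx = v₀Δt + ½aΔt²; chain segment to segment.
0–3 s: v starts 1 cm/s; Δx = 1·3 + ½·-8·3² = -33 cm; v ends -23 cm/s.
3–6 s: v starts -23 cm/s; Δx = -23·3 + ½·-9·3² = -109.5 cm; v ends -50 cm/s.
6–10 s: v starts -50 cm/s; Δx = -50·4 + ½·1·4² = -192 cm; v ends -46 cm/s.
x(10) = -3 + Σ Δx = -337.5 cm.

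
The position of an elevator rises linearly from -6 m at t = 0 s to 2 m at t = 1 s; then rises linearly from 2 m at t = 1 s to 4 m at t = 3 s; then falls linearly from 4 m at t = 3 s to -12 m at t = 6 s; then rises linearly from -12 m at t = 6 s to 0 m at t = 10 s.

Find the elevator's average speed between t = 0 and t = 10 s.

3.8 m/s

Average speed = (total path length)/(elapsed time); on a piecewise-linear x-t graph the path length is Σ|Δx|.
0–1 s: |Δx| = |2 − -6| = 8 m
1–3 s: |Δx| = |4 − 2| = 2 m
3–6 s: |Δx| = |-12 − 4| = 16 m
6–10 s: |Δx| = |0 − -12| = 12 m
Total path = 38 m; average speed = 38/10 = 3.8 m/s.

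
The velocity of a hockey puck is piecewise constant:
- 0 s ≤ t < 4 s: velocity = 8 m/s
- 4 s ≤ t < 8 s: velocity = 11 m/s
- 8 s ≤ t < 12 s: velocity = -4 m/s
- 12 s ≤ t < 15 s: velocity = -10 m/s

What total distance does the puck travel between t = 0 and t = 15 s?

Distance (not displacement) is the total path length: add the absolute areas under v-t.
0–4 s: |8| × 4 = 32 m
4–8 s: |11| × 4 = 44 m
8–12 s: |-4| × 4 = 16 m
12–15 s: |-10| × 3 = 30 m
Total distance = 122 m

122 m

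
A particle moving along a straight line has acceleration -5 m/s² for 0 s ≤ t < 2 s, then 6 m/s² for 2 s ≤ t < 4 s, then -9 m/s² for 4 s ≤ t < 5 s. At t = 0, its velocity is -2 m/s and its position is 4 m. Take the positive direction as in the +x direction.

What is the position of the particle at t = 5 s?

-26.5 m

On each constant-a segment, Δv = aΔt and Δx = v₀Δt + ½aΔt²; chain segment to segment.
0–2 s: v starts -2 m/s; Δx = -2·2 + ½·-5·2² = -14 m; v ends -12 m/s.
2–4 s: v starts -12 m/s; Δx = -12·2 + ½·6·2² = -12 m; v ends 0 m/s.
4–5 s: v starts 0 m/s; Δx = 0·1 + ½·-9·1² = -4.5 m; v ends -9 m/s.
x(5) = 4 + Σ Δx = -26.5 m.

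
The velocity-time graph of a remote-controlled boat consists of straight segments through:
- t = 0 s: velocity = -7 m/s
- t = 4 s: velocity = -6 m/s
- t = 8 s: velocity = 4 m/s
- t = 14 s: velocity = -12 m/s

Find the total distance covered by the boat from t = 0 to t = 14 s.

66.4 m

Distance (not displacement) is the total path length: add the absolute areas under v-t.
0–4 s: |½(-7 + -6)(4)| = 26 m
4–8 s: v = 0 at t = 6.4 s; triangle areas 7.2 + 3.2 = 10.4 m
8–14 s: v = 0 at t = 9.5 s; triangle areas 3 + 27 = 30 m
Total distance = 66.4 m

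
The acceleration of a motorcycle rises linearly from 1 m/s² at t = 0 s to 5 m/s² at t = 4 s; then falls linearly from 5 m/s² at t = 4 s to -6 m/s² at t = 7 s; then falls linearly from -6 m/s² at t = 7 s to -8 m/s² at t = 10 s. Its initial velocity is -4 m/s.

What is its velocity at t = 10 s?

-14.5 m/s

Δv equals the area under the a-t graph; then v = v₀ + Δv.
0–4 s: ½(1 + 5)(4) = 12 m/s
4–7 s: ½(5 + -6)(3) = -1.5 m/s
7–10 s: ½(-6 + -8)(3) = -21 m/s
Δv = -10.5 m/s, so v(10) = -4 + (-10.5) = -14.5 m/s.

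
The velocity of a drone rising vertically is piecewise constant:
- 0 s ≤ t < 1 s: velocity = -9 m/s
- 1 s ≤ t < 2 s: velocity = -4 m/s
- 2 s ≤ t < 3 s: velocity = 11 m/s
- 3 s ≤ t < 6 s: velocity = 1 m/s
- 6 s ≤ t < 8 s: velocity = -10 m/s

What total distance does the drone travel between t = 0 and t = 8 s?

Distance (not displacement) is the total path length: add the absolute areas under v-t.
0–1 s: |-9| × 1 = 9 m
1–2 s: |-4| × 1 = 4 m
2–3 s: |11| × 1 = 11 m
3–6 s: |1| × 3 = 3 m
6–8 s: |-10| × 2 = 20 m
Total distance = 47 m

47 m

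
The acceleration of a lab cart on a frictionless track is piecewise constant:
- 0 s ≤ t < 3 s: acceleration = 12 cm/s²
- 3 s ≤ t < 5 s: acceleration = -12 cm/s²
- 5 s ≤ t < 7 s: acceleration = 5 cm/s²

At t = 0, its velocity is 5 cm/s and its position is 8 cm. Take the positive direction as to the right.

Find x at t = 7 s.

179 cm

On each constant-a segment, Δv = aΔt and Δx = v₀Δt + ½aΔt²; chain segment to segment.
0–3 s: v starts 5 cm/s; Δx = 5·3 + ½·12·3² = 69 cm; v ends 41 cm/s.
3–5 s: v starts 41 cm/s; Δx = 41·2 + ½·-12·2² = 58 cm; v ends 17 cm/s.
5–7 s: v starts 17 cm/s; Δx = 17·2 + ½·5·2² = 44 cm; v ends 27 cm/s.
x(7) = 8 + Σ Δx = 179 cm.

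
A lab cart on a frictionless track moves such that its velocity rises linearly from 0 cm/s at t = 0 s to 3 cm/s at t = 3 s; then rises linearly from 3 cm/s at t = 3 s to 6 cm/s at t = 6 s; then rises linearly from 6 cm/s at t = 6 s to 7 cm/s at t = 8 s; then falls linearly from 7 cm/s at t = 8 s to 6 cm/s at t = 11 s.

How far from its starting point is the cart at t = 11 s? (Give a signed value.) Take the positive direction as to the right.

Net displacement equals the area under the velocity-time graph (areas below the axis count negative).
0–3 s: ½(0 + 3)(3) = 4.5 cm
3–6 s: ½(3 + 6)(3) = 13.5 cm
6–8 s: ½(6 + 7)(2) = 13 cm
8–11 s: ½(7 + 6)(3) = 19.5 cm
Net displacement = 50.5 cm

50.5 cm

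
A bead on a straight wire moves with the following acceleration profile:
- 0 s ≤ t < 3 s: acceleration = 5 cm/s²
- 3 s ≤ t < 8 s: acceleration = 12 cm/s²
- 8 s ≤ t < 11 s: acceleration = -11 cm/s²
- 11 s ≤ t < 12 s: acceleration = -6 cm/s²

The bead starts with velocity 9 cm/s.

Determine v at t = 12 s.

Δv equals the area under the a-t graph; then v = v₀ + Δv.
0–3 s: 5 × 3 = 15 cm/s
3–8 s: 12 × 5 = 60 cm/s
8–11 s: -11 × 3 = -33 cm/s
11–12 s: -6 × 1 = -6 cm/s
Δv = 36 cm/s, so v(12) = 9 + (36) = 45 cm/s.

45 cm/s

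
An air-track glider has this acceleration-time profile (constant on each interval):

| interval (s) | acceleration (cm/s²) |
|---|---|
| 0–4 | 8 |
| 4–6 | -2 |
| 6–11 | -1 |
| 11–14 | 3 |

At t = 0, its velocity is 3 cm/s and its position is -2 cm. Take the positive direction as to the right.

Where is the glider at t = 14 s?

374 cm

On each constant-a segment, Δv = aΔt and Δx = v₀Δt + ½aΔt²; chain segment to segment.
0–4 s: v starts 3 cm/s; Δx = 3·4 + ½·8·4² = 76 cm; v ends 35 cm/s.
4–6 s: v starts 35 cm/s; Δx = 35·2 + ½·-2·2² = 66 cm; v ends 31 cm/s.
6–11 s: v starts 31 cm/s; Δx = 31·5 + ½·-1·5² = 142.5 cm; v ends 26 cm/s.
11–14 s: v starts 26 cm/s; Δx = 26·3 + ½·3·3² = 91.5 cm; v ends 35 cm/s.
x(14) = -2 + Σ Δx = 374 cm.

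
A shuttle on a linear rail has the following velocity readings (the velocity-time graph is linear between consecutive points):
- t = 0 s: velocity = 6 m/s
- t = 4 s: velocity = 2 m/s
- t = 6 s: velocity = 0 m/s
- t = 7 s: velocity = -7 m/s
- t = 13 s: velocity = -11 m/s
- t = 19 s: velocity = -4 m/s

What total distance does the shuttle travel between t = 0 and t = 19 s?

120.5 m

Total distance travelled is ∫|v| dt — sum the magnitudes of each area piece.
0–4 s: |½(6 + 2)(4)| = 16 m
4–6 s: |½(2 + 0)(2)| = 2 m
6–7 s: |½(0 + -7)(1)| = 3.5 m
7–13 s: |½(-7 + -11)(6)| = 54 m
13–19 s: |½(-11 + -4)(6)| = 45 m
Total distance = 120.5 m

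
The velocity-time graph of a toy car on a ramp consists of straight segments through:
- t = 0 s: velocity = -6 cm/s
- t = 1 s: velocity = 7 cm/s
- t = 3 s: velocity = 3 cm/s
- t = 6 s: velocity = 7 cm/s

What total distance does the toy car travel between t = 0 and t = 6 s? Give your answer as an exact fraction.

Distance (not displacement) is the total path length: add the absolute areas under v-t.
0–1 s: v = 0 at t = 6/13 s; triangle areas 18/13 + 49/26 = 85/26 cm
1–3 s: |½(7 + 3)(2)| = 10 cm
3–6 s: |½(3 + 7)(3)| = 15 cm
Total distance = 735/26 cm

735/26 cm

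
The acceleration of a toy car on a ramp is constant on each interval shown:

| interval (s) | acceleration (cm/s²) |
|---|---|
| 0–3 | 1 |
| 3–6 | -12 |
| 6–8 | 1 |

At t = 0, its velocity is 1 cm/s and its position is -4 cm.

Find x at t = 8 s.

On each constant-a segment, Δv = aΔt and Δx = v₀Δt + ½aΔt²; chain segment to segment.
0–3 s: v starts 1 cm/s; Δx = 1·3 + ½·1·3² = 7.5 cm; v ends 4 cm/s.
3–6 s: v starts 4 cm/s; Δx = 4·3 + ½·-12·3² = -42 cm; v ends -32 cm/s.
6–8 s: v starts -32 cm/s; Δx = -32·2 + ½·1·2² = -62 cm; v ends -30 cm/s.
x(8) = -4 + Σ Δx = -100.5 cm.

-100.5 cm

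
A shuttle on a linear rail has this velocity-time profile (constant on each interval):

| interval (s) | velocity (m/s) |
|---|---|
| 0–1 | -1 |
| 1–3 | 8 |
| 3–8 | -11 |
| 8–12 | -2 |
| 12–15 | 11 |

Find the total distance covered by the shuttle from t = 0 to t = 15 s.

113 m

Distance (not displacement) is the total path length: add the absolute areas under v-t.
0–1 s: |-1| × 1 = 1 m
1–3 s: |8| × 2 = 16 m
3–8 s: |-11| × 5 = 55 m
8–12 s: |-2| × 4 = 8 m
12–15 s: |11| × 3 = 33 m
Total distance = 113 m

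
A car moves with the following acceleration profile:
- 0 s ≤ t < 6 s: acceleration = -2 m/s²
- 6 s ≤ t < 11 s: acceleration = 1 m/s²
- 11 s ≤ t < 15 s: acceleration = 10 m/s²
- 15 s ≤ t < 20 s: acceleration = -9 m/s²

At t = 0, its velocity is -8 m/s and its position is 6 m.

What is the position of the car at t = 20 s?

On each constant-a segment, Δv = aΔt and Δx = v₀Δt + ½aΔt²; chain segment to segment.
0–6 s: v starts -8 m/s; Δx = -8·6 + ½·-2·6² = -84 m; v ends -20 m/s.
6–11 s: v starts -20 m/s; Δx = -20·5 + ½·1·5² = -87.5 m; v ends -15 m/s.
11–15 s: v starts -15 m/s; Δx = -15·4 + ½·10·4² = 20 m; v ends 25 m/s.
15–20 s: v starts 25 m/s; Δx = 25·5 + ½·-9·5² = 12.5 m; v ends -20 m/s.
x(20) = 6 + Σ Δx = -133 m.

-133 m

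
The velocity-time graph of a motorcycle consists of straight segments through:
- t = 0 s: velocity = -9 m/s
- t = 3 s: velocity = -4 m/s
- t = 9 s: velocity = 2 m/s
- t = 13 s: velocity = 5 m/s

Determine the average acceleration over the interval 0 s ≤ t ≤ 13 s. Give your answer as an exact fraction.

14/13 m/s²

Average acceleration = Δv/Δt = (5 − -9)/(13 − 0) = 14/13 m/s².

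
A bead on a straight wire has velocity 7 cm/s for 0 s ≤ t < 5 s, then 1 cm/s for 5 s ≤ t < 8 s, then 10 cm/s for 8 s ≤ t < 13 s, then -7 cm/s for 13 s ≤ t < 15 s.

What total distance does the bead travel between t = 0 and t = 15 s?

102 cm

Total distance travelled is ∫|v| dt — sum the magnitudes of each area piece.
0–5 s: |7| × 5 = 35 cm
5–8 s: |1| × 3 = 3 cm
8–13 s: |10| × 5 = 50 cm
13–15 s: |-7| × 2 = 14 cm
Total distance = 102 cm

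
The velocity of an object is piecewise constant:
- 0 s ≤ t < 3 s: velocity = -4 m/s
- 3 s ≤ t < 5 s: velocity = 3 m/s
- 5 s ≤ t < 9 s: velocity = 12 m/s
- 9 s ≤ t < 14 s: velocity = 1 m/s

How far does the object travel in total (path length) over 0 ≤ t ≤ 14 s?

71 m

Total distance travelled is ∫|v| dt — sum the magnitudes of each area piece.
0–3 s: |-4| × 3 = 12 m
3–5 s: |3| × 2 = 6 m
5–9 s: |12| × 4 = 48 m
9–14 s: |1| × 5 = 5 m
Total distance = 71 m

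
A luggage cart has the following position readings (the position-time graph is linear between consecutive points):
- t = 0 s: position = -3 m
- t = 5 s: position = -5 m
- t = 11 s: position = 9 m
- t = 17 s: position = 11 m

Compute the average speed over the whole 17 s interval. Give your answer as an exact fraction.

18/17 m/s

Average speed = (total path length)/(elapsed time); on a piecewise-linear x-t graph the path length is Σ|Δx|.
0–5 s: |Δx| = |-5 − -3| = 2 m
5–11 s: |Δx| = |9 − -5| = 14 m
11–17 s: |Δx| = |11 − 9| = 2 m
Total path = 18 m; average speed = 18/17 = 18/17 m/s.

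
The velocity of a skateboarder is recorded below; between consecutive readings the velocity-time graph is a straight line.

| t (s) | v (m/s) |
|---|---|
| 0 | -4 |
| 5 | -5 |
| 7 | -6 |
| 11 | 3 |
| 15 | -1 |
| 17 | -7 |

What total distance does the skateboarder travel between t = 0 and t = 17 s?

Distance (not displacement) is the total path length: add the absolute areas under v-t.
0–5 s: |½(-4 + -5)(5)| = 22.5 m
5–7 s: |½(-5 + -6)(2)| = 11 m
7–11 s: v = 0 at t = 29/3 s; triangle areas 8 + 2 = 10 m
11–15 s: v = 0 at t = 14 s; triangle areas 4.5 + 0.5 = 5 m
15–17 s: |½(-1 + -7)(2)| = 8 m
Total distance = 56.5 m

56.5 m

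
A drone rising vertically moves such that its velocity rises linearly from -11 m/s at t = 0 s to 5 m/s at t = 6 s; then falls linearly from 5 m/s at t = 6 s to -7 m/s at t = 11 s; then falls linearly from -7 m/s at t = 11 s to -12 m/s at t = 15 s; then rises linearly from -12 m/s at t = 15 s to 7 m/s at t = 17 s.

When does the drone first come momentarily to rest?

t = 4.125 s

v changes sign on 0–6 s (from -11 to 5); the graph is linear there, so v = 0 at t = 0 + (11)·(6 − 0)/(5 − -11) = 4.125 s.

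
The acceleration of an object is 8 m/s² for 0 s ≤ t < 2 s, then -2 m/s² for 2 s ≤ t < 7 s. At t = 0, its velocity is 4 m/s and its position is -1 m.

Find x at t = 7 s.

98 m

On each constant-a segment, Δv = aΔt and Δx = v₀Δt + ½aΔt²; chain segment to segment.
0–2 s: v starts 4 m/s; Δx = 4·2 + ½·8·2² = 24 m; v ends 20 m/s.
2–7 s: v starts 20 m/s; Δx = 20·5 + ½·-2·5² = 75 m; v ends 10 m/s.
x(7) = -1 + Σ Δx = 98 m.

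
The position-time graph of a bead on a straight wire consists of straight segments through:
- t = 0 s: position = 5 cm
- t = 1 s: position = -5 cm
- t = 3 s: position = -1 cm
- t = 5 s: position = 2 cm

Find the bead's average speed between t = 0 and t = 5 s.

3.4 cm/s

Average speed = (total path length)/(elapsed time); on a piecewise-linear x-t graph the path length is Σ|Δx|.
0–1 s: |Δx| = |-5 − 5| = 10 cm
1–3 s: |Δx| = |-1 − -5| = 4 cm
3–5 s: |Δx| = |2 − -1| = 3 cm
Total path = 17 cm; average speed = 17/5 = 3.4 cm/s.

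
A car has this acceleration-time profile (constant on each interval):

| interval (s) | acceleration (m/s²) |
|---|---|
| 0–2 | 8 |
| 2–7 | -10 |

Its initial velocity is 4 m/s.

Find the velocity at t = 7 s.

Δv equals the area under the a-t graph; then v = v₀ + Δv.
0–2 s: 8 × 2 = 16 m/s
2–7 s: -10 × 5 = -50 m/s
Δv = -34 m/s, so v(7) = 4 + (-34) = -30 m/s.

-30 m/s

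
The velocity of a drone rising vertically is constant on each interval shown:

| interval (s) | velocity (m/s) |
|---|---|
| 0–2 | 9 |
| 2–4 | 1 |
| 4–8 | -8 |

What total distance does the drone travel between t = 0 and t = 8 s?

Total distance travelled is ∫|v| dt — sum the magnitudes of each area piece.
0–2 s: |9| × 2 = 18 m
2–4 s: |1| × 2 = 2 m
4–8 s: |-8| × 4 = 32 m
Total distance = 52 m

52 m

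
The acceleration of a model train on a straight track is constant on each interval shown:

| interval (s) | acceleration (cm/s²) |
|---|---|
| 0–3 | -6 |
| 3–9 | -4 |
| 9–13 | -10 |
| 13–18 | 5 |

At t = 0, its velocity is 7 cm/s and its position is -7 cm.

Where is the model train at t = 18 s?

On each constant-a segment, Δv = aΔt and Δx = v₀Δt + ½aΔt²; chain segment to segment.
0–3 s: v starts 7 cm/s; Δx = 7·3 + ½·-6·3² = -6 cm; v ends -11 cm/s.
3–9 s: v starts -11 cm/s; Δx = -11·6 + ½·-4·6² = -138 cm; v ends -35 cm/s.
9–13 s: v starts -35 cm/s; Δx = -35·4 + ½·-10·4² = -220 cm; v ends -75 cm/s.
13–18 s: v starts -75 cm/s; Δx = -75·5 + ½·5·5² = -312.5 cm; v ends -50 cm/s.
x(18) = -7 + Σ Δx = -683.5 cm.

-683.5 cm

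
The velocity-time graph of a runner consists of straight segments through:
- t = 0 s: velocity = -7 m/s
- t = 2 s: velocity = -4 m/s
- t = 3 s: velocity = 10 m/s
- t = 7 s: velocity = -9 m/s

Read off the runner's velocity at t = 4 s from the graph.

5.25 m/s

On 3–7 s the graph is linear from 10 to -9 m/s: v(4) = 10 + (-9 − 10)·(4 − 3)/(7 − 3) = 5.25 m/s.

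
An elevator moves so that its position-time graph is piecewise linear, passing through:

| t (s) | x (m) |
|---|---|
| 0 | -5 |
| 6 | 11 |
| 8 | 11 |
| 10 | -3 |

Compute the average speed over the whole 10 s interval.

Average speed = (total path length)/(elapsed time); on a piecewise-linear x-t graph the path length is Σ|Δx|.
0–6 s: |Δx| = |11 − -5| = 16 m
6–8 s: |Δx| = |11 − 11| = 0 m
8–10 s: |Δx| = |-3 − 11| = 14 m
Total path = 30 m; average speed = 30/10 = 3 m/s.

3 m/s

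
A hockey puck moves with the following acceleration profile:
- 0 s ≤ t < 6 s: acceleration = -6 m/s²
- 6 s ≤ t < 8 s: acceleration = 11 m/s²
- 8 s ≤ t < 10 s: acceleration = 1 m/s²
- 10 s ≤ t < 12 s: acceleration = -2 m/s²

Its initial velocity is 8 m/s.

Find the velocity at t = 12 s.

Δv equals the area under the a-t graph; then v = v₀ + Δv.
0–6 s: -6 × 6 = -36 m/s
6–8 s: 11 × 2 = 22 m/s
8–10 s: 1 × 2 = 2 m/s
10–12 s: -2 × 2 = -4 m/s
Δv = -16 m/s, so v(12) = 8 + (-16) = -8 m/s.

-8 m/s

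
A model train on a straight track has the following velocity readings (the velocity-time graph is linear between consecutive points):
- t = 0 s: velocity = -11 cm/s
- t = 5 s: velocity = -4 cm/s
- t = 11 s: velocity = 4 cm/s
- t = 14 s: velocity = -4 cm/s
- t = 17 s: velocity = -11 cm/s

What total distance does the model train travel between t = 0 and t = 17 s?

78 cm

Total distance travelled is ∫|v| dt — sum the magnitudes of each area piece.
0–5 s: |½(-11 + -4)(5)| = 37.5 cm
5–11 s: v = 0 at t = 8 s; triangle areas 6 + 6 = 12 cm
11–14 s: v = 0 at t = 12.5 s; triangle areas 3 + 3 = 6 cm
14–17 s: |½(-4 + -11)(3)| = 22.5 cm
Total distance = 78 cm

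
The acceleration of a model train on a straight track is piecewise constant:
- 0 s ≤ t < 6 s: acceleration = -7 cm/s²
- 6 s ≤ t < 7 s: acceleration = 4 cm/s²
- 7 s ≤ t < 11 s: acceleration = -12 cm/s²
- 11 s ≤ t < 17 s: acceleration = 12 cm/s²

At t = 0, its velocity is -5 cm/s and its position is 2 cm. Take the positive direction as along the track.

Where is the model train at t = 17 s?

On each constant-a segment, Δv = aΔt and Δx = v₀Δt + ½aΔt²; chain segment to segment.
0–6 s: v starts -5 cm/s; Δx = -5·6 + ½·-7·6² = -156 cm; v ends -47 cm/s.
6–7 s: v starts -47 cm/s; Δx = -47·1 + ½·4·1² = -45 cm; v ends -43 cm/s.
7–11 s: v starts -43 cm/s; Δx = -43·4 + ½·-12·4² = -268 cm; v ends -91 cm/s.
11–17 s: v starts -91 cm/s; Δx = -91·6 + ½·12·6² = -330 cm; v ends -19 cm/s.
x(17) = 2 + Σ Δx = -797 cm.

-797 cm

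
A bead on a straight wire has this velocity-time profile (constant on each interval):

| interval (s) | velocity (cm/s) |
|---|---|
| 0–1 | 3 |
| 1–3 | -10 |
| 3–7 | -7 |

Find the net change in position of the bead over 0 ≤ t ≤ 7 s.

Displacement is the signed area under the v-t curve.
0–1 s: 3 × 1 = 3 cm
1–3 s: -10 × 2 = -20 cm
3–7 s: -7 × 4 = -28 cm
Net displacement = -45 cm

-45 cm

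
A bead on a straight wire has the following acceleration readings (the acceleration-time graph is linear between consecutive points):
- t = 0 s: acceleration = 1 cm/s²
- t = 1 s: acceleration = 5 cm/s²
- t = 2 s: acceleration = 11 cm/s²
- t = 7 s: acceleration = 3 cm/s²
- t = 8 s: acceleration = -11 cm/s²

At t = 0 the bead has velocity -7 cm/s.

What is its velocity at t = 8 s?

35 cm/s

Δv equals the area under the a-t graph; then v = v₀ + Δv.
0–1 s: ½(1 + 5)(1) = 3 cm/s
1–2 s: ½(5 + 11)(1) = 8 cm/s
2–7 s: ½(11 + 3)(5) = 35 cm/s
7–8 s: ½(3 + -11)(1) = -4 cm/s
Δv = 42 cm/s, so v(8) = -7 + (42) = 35 cm/s.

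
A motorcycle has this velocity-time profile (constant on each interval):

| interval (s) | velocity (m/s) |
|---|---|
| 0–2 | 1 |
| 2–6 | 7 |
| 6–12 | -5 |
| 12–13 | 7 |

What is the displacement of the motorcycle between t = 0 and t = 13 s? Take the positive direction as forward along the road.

Net displacement equals the area under the velocity-time graph (areas below the axis count negative).
0–2 s: 1 × 2 = 2 m
2–6 s: 7 × 4 = 28 m
6–12 s: -5 × 6 = -30 m
12–13 s: 7 × 1 = 7 m
Net displacement = 7 m

7 m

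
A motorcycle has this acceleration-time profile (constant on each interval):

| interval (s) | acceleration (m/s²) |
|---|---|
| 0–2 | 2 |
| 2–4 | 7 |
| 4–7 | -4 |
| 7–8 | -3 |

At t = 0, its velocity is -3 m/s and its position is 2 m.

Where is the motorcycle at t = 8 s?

44.5 m

On each constant-a segment, Δv = aΔt and Δx = v₀Δt + ½aΔt²; chain segment to segment.
0–2 s: v starts -3 m/s; Δx = -3·2 + ½·2·2² = -2 m; v ends 1 m/s.
2–4 s: v starts 1 m/s; Δx = 1·2 + ½·7·2² = 16 m; v ends 15 m/s.
4–7 s: v starts 15 m/s; Δx = 15·3 + ½·-4·3² = 27 m; v ends 3 m/s.
7–8 s: v starts 3 m/s; Δx = 3·1 + ½·-3·1² = 1.5 m; v ends 0 m/s.
x(8) = 2 + Σ Δx = 44.5 m.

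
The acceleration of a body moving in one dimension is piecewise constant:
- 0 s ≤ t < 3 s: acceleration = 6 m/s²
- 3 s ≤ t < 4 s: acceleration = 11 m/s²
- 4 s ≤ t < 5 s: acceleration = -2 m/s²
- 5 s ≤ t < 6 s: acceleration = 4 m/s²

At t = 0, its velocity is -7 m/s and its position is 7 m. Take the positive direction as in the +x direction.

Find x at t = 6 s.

72.5 m

On each constant-a segment, Δv = aΔt and Δx = v₀Δt + ½aΔt²; chain segment to segment.
0–3 s: v starts -7 m/s; Δx = -7·3 + ½·6·3² = 6 m; v ends 11 m/s.
3–4 s: v starts 11 m/s; Δx = 11·1 + ½·11·1² = 16.5 m; v ends 22 m/s.
4–5 s: v starts 22 m/s; Δx = 22·1 + ½·-2·1² = 21 m; v ends 20 m/s.
5–6 s: v starts 20 m/s; Δx = 20·1 + ½·4·1² = 22 m; v ends 24 m/s.
x(6) = 7 + Σ Δx = 72.5 m.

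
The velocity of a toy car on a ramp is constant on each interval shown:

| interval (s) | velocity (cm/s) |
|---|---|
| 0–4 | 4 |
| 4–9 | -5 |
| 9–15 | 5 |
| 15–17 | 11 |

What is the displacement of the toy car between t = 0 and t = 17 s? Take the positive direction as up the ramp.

43 cm

Displacement is the signed area under the v-t curve.
0–4 s: 4 × 4 = 16 cm
4–9 s: -5 × 5 = -25 cm
9–15 s: 5 × 6 = 30 cm
15–17 s: 11 × 2 = 22 cm
Net displacement = 43 cm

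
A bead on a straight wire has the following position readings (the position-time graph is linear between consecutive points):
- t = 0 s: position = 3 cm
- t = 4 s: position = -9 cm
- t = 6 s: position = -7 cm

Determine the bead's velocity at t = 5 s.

1 cm/s

Velocity is the slope of the x-t graph on 4–6 s: (-7 − -9)/(6 − 4) = 1 cm/s.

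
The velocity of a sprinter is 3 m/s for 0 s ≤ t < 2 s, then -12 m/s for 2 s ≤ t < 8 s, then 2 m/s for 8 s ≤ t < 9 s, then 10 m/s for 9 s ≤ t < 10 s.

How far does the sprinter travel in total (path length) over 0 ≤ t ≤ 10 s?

90 m

Total distance travelled is ∫|v| dt — sum the magnitudes of each area piece.
0–2 s: |3| × 2 = 6 m
2–8 s: |-12| × 6 = 72 m
8–9 s: |2| × 1 = 2 m
9–10 s: |10| × 1 = 10 m
Total distance = 90 m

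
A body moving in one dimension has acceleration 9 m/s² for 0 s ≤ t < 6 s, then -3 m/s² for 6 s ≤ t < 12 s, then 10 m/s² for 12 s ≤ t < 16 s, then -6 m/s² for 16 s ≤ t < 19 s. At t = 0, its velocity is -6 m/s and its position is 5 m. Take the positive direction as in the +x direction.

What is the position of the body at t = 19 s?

748 m

On each constant-a segment, Δv = aΔt and Δx = v₀Δt + ½aΔt²; chain segment to segment.
0–6 s: v starts -6 m/s; Δx = -6·6 + ½·9·6² = 126 m; v ends 48 m/s.
6–12 s: v starts 48 m/s; Δx = 48·6 + ½·-3·6² = 234 m; v ends 30 m/s.
12–16 s: v starts 30 m/s; Δx = 30·4 + ½·10·4² = 200 m; v ends 70 m/s.
16–19 s: v starts 70 m/s; Δx = 70·3 + ½·-6·3² = 183 m; v ends 52 m/s.
x(19) = 5 + Σ Δx = 748 m.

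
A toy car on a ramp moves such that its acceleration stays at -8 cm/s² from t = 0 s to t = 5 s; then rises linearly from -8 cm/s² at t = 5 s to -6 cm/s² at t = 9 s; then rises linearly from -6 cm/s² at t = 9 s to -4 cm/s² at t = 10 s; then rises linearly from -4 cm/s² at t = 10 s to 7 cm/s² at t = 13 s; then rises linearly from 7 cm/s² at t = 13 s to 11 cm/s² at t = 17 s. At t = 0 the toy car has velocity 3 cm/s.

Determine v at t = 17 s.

Δv equals the area under the a-t graph; then v = v₀ + Δv.
0–5 s: -8 × 5 = -40 cm/s
5–9 s: ½(-8 + -6)(4) = -28 cm/s
9–10 s: ½(-6 + -4)(1) = -5 cm/s
10–13 s: ½(-4 + 7)(3) = 4.5 cm/s
13–17 s: ½(7 + 11)(4) = 36 cm/s
Δv = -32.5 cm/s, so v(17) = 3 + (-32.5) = -29.5 cm/s.

-29.5 cm/s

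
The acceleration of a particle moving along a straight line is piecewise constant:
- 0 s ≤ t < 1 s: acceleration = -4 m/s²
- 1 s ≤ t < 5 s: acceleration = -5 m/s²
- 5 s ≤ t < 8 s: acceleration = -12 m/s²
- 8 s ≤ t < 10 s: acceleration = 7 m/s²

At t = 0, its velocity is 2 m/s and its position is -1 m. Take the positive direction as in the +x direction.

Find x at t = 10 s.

On each constant-a segment, Δv = aΔt and Δx = v₀Δt + ½aΔt²; chain segment to segment.
0–1 s: v starts 2 m/s; Δx = 2·1 + ½·-4·1² = 0 m; v ends -2 m/s.
1–5 s: v starts -2 m/s; Δx = -2·4 + ½·-5·4² = -48 m; v ends -22 m/s.
5–8 s: v starts -22 m/s; Δx = -22·3 + ½·-12·3² = -120 m; v ends -58 m/s.
8–10 s: v starts -58 m/s; Δx = -58·2 + ½·7·2² = -102 m; v ends -44 m/s.
x(10) = -1 + Σ Δx = -271 m.

-271 m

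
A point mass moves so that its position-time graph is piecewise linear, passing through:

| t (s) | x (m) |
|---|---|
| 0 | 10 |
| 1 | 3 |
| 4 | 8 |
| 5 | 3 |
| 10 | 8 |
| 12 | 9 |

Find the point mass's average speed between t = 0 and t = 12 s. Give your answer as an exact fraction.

Average speed = (total path length)/(elapsed time); on a piecewise-linear x-t graph the path length is Σ|Δx|.
0–1 s: |Δx| = |3 − 10| = 7 m
1–4 s: |Δx| = |8 − 3| = 5 m
4–5 s: |Δx| = |3 − 8| = 5 m
5–10 s: |Δx| = |8 − 3| = 5 m
10–12 s: |Δx| = |9 − 8| = 1 m
Total path = 23 m; average speed = 23/12 = 23/12 m/s.

23/12 m/s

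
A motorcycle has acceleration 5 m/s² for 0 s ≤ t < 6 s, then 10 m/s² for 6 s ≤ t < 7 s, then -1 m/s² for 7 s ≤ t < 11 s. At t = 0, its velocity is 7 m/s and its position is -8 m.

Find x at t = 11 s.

On each constant-a segment, Δv = aΔt and Δx = v₀Δt + ½aΔt²; chain segment to segment.
0–6 s: v starts 7 m/s; Δx = 7·6 + ½·5·6² = 132 m; v ends 37 m/s.
6–7 s: v starts 37 m/s; Δx = 37·1 + ½·10·1² = 42 m; v ends 47 m/s.
7–11 s: v starts 47 m/s; Δx = 47·4 + ½·-1·4² = 180 m; v ends 43 m/s.
x(11) = -8 + Σ Δx = 346 m.

346 m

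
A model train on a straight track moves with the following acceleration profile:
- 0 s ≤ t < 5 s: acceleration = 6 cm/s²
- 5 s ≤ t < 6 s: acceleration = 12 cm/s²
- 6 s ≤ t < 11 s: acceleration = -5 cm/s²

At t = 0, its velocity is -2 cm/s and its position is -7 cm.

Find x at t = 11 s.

229.5 cm

On each constant-a segment, Δv = aΔt and Δx = v₀Δt + ½aΔt²; chain segment to segment.
0–5 s: v starts -2 cm/s; Δx = -2·5 + ½·6·5² = 65 cm; v ends 28 cm/s.
5–6 s: v starts 28 cm/s; Δx = 28·1 + ½·12·1² = 34 cm; v ends 40 cm/s.
6–11 s: v starts 40 cm/s; Δx = 40·5 + ½·-5·5² = 137.5 cm; v ends 15 cm/s.
x(11) = -7 + Σ Δx = 229.5 cm.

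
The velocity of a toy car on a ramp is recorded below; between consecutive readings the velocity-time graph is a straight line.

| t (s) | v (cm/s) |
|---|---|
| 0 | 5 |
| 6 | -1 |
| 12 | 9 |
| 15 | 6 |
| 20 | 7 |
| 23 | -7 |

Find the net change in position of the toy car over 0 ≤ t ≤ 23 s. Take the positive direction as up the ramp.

Net displacement equals the area under the velocity-time graph (areas below the axis count negative).
0–6 s: ½(5 + -1)(6) = 12 cm
6–12 s: ½(-1 + 9)(6) = 24 cm
12–15 s: ½(9 + 6)(3) = 22.5 cm
15–20 s: ½(6 + 7)(5) = 32.5 cm
20–23 s: ½(7 + -7)(3) = 0 cm
Net displacement = 91 cm

91 cm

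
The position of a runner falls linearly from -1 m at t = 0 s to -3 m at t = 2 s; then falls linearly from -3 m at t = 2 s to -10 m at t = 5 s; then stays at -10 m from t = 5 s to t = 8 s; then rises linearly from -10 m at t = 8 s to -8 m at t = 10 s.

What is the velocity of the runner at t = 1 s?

Velocity is the slope of the x-t graph on 0–2 s: (-3 − -1)/(2 − 0) = -1 m/s.

-1 m/s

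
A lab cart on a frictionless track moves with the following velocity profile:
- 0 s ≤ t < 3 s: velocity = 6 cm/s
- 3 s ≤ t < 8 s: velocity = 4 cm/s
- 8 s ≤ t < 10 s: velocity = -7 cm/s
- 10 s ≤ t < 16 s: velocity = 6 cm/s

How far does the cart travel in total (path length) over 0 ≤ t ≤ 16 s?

88 cm

Total distance travelled is ∫|v| dt — sum the magnitudes of each area piece.
0–3 s: |6| × 3 = 18 cm
3–8 s: |4| × 5 = 20 cm
8–10 s: |-7| × 2 = 14 cm
10–16 s: |6| × 6 = 36 cm
Total distance = 88 cm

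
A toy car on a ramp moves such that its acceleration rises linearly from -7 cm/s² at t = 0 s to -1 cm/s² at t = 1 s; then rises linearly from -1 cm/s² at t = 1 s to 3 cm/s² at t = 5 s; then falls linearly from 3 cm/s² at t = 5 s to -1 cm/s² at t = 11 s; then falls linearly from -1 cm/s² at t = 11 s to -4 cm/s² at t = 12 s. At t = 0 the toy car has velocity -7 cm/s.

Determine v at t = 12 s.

Δv equals the area under the a-t graph; then v = v₀ + Δv.
0–1 s: ½(-7 + -1)(1) = -4 cm/s
1–5 s: ½(-1 + 3)(4) = 4 cm/s
5–11 s: ½(3 + -1)(6) = 6 cm/s
11–12 s: ½(-1 + -4)(1) = -2.5 cm/s
Δv = 3.5 cm/s, so v(12) = -7 + (3.5) = -3.5 cm/s.

-3.5 cm/s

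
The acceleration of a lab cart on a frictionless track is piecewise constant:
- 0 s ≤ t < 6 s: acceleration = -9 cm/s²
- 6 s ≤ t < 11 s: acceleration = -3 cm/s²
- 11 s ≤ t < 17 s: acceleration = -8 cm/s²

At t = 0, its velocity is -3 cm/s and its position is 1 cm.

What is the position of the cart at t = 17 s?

On each constant-a segment, Δv = aΔt and Δx = v₀Δt + ½aΔt²; chain segment to segment.
0–6 s: v starts -3 cm/s; Δx = -3·6 + ½·-9·6² = -180 cm; v ends -57 cm/s.
6–11 s: v starts -57 cm/s; Δx = -57·5 + ½·-3·5² = -322.5 cm; v ends -72 cm/s.
11–17 s: v starts -72 cm/s; Δx = -72·6 + ½·-8·6² = -576 cm; v ends -120 cm/s.
x(17) = 1 + Σ Δx = -1077.5 cm.

-1077.5 cm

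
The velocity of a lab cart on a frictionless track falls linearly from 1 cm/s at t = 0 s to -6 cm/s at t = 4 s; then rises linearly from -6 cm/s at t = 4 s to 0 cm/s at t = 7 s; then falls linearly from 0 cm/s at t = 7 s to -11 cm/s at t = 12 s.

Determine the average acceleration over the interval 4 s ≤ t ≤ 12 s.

Average acceleration = Δv/Δt = (-11 − -6)/(12 − 4) = -0.625 cm/s².

-0.625 cm/s²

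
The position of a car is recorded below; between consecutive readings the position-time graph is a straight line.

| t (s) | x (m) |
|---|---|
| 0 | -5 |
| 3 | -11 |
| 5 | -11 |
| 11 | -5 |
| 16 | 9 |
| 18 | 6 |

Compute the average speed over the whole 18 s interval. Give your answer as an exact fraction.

29/18 m/s

Average speed = (total path length)/(elapsed time); on a piecewise-linear x-t graph the path length is Σ|Δx|.
0–3 s: |Δx| = |-11 − -5| = 6 m
3–5 s: |Δx| = |-11 − -11| = 0 m
5–11 s: |Δx| = |-5 − -11| = 6 m
11–16 s: |Δx| = |9 − -5| = 14 m
16–18 s: |Δx| = |6 − 9| = 3 m
Total path = 29 m; average speed = 29/18 = 29/18 m/s.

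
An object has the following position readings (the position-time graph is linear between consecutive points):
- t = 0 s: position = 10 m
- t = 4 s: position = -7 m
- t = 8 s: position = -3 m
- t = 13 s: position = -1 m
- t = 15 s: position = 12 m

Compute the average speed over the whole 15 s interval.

Average speed = (total path length)/(elapsed time); on a piecewise-linear x-t graph the path length is Σ|Δx|.
0–4 s: |Δx| = |-7 − 10| = 17 m
4–8 s: |Δx| = |-3 − -7| = 4 m
8–13 s: |Δx| = |-1 − -3| = 2 m
13–15 s: |Δx| = |12 − -1| = 13 m
Total path = 36 m; average speed = 36/15 = 2.4 m/s.

2.4 m/s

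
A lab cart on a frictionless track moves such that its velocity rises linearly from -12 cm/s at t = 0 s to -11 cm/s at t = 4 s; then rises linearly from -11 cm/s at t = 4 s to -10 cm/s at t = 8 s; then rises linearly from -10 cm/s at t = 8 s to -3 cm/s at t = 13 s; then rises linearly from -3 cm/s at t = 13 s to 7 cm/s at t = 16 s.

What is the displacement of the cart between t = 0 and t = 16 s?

Net displacement equals the area under the velocity-time graph (areas below the axis count negative).
0–4 s: ½(-12 + -11)(4) = -46 cm
4–8 s: ½(-11 + -10)(4) = -42 cm
8–13 s: ½(-10 + -3)(5) = -32.5 cm
13–16 s: ½(-3 + 7)(3) = 6 cm
Net displacement = -114.5 cm

-114.5 cm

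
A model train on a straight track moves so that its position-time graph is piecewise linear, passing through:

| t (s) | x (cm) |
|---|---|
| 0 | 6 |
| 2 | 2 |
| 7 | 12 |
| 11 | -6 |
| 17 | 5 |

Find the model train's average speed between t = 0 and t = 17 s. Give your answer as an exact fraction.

Average speed = (total path length)/(elapsed time); on a piecewise-linear x-t graph the path length is Σ|Δx|.
0–2 s: |Δx| = |2 − 6| = 4 cm
2–7 s: |Δx| = |12 − 2| = 10 cm
7–11 s: |Δx| = |-6 − 12| = 18 cm
11–17 s: |Δx| = |5 − -6| = 11 cm
Total path = 43 cm; average speed = 43/17 = 43/17 cm/s.

43/17 cm/s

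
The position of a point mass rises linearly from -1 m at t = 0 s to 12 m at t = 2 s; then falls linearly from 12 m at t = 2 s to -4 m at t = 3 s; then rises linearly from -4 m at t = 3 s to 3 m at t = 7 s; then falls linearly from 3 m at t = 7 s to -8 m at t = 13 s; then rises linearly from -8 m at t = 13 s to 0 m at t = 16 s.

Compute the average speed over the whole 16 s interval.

Average speed = (total path length)/(elapsed time); on a piecewise-linear x-t graph the path length is Σ|Δx|.
0–2 s: |Δx| = |12 − -1| = 13 m
2–3 s: |Δx| = |-4 − 12| = 16 m
3–7 s: |Δx| = |3 − -4| = 7 m
7–13 s: |Δx| = |-8 − 3| = 11 m
13–16 s: |Δx| = |0 − -8| = 8 m
Total path = 55 m; average speed = 55/16 = 3.4375 m/s.

3.4375 m/s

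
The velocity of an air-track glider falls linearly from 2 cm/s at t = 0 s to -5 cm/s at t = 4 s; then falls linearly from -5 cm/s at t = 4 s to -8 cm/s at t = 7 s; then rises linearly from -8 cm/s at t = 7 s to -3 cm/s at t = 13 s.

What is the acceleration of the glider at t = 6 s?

-1 cm/s²

Acceleration is the slope of the v-t graph on 4–7 s: (-8 − -5)/(7 − 4) = -1 cm/s².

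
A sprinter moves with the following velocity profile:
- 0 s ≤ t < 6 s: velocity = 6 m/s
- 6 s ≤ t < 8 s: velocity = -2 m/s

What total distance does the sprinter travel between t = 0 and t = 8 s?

40 m

Total distance travelled is ∫|v| dt — sum the magnitudes of each area piece.
0–6 s: |6| × 6 = 36 m
6–8 s: |-2| × 2 = 4 m
Total distance = 40 m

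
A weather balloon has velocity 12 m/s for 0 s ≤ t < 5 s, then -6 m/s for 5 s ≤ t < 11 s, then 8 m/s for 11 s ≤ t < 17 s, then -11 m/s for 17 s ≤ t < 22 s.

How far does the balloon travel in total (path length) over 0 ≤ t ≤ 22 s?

Distance (not displacement) is the total path length: add the absolute areas under v-t.
0–5 s: |12| × 5 = 60 m
5–11 s: |-6| × 6 = 36 m
11–17 s: |8| × 6 = 48 m
17–22 s: |-11| × 5 = 55 m
Total distance = 199 m

199 m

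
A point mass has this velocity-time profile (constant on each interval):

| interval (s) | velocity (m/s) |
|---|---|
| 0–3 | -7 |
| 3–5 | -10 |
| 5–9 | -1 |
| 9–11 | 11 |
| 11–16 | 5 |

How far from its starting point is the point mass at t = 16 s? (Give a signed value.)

Displacement is the signed area under the v-t curve.
0–3 s: -7 × 3 = -21 m
3–5 s: -10 × 2 = -20 m
5–9 s: -1 × 4 = -4 m
9–11 s: 11 × 2 = 22 m
11–16 s: 5 × 5 = 25 m
Net displacement = 2 m

2 m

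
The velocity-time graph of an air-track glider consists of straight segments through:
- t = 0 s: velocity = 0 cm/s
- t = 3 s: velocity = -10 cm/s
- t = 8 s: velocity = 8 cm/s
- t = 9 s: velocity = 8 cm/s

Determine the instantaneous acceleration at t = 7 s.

3.6 cm/s²

Acceleration is the slope of the v-t graph on 3–8 s: (8 − -10)/(8 − 3) = 3.6 cm/s².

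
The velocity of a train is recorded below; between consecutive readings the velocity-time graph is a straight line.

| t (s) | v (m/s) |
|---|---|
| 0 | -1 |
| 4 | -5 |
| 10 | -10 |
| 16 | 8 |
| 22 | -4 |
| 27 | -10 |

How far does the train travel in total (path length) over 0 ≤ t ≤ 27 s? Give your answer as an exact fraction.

Total distance travelled is ∫|v| dt — sum the magnitudes of each area piece.
0–4 s: |½(-1 + -5)(4)| = 12 m
4–10 s: |½(-5 + -10)(6)| = 45 m
10–16 s: v = 0 at t = 40/3 s; triangle areas 50/3 + 32/3 = 82/3 m
16–22 s: v = 0 at t = 20 s; triangle areas 16 + 4 = 20 m
22–27 s: |½(-4 + -10)(5)| = 35 m
Total distance = 418/3 m

418/3 m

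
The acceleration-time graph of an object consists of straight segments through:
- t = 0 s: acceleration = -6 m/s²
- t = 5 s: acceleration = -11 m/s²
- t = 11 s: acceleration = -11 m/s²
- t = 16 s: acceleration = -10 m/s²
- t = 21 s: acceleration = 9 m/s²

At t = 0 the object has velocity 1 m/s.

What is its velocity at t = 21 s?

Δv equals the area under the a-t graph; then v = v₀ + Δv.
0–5 s: ½(-6 + -11)(5) = -42.5 m/s
5–11 s: -11 × 6 = -66 m/s
11–16 s: ½(-11 + -10)(5) = -52.5 m/s
16–21 s: ½(-10 + 9)(5) = -2.5 m/s
Δv = -163.5 m/s, so v(21) = 1 + (-163.5) = -162.5 m/s.

-162.5 m/s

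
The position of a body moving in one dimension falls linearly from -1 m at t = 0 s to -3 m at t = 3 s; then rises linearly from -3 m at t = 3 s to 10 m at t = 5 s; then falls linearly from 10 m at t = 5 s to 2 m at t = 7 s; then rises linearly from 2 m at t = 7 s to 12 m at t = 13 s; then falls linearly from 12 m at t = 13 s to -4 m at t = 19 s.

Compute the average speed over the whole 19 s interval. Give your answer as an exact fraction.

Average speed = (total path length)/(elapsed time); on a piecewise-linear x-t graph the path length is Σ|Δx|.
0–3 s: |Δx| = |-3 − -1| = 2 m
3–5 s: |Δx| = |10 − -3| = 13 m
5–7 s: |Δx| = |2 − 10| = 8 m
7–13 s: |Δx| = |12 − 2| = 10 m
13–19 s: |Δx| = |-4 − 12| = 16 m
Total path = 49 m; average speed = 49/19 = 49/19 m/s.

49/19 m/s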